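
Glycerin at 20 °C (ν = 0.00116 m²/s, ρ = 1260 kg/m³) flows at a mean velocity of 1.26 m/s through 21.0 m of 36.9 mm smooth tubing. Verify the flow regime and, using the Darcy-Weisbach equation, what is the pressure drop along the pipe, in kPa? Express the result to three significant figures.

Re = VD/ν = 1.26·0.03690/0.00116 = 40.1 → laminar (Re < 2300)
f = 64/Re = 1.597
h_f = f(L/D)V²/(2g) = 1.597·(21.0/0.03690)·1.26²/(2·9.81) = 73.53 m
Δp = ρg·h_f = 1260·9.81·73.53 = 908.9 kPa

Δp ≈ 909 kPa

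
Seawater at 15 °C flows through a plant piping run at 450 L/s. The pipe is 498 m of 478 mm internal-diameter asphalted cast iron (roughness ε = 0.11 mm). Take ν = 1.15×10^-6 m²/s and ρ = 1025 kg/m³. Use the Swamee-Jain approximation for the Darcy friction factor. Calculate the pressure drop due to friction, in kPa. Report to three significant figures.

V = 4Q/(πD²) = 4·0.450/(π·0.478²) = 2.508 m/s
Re = VD/ν = 2.508·0.478/1.15×10^-6 = 1.04×10^6 → turbulent
ε/D = 0.11/478 = 2.30×10^-4
Swamee-Jain: f = 0.01506
h_f = f(L/D)V²/(2g) = 0.01506·(498/0.478)·2.508²/(2·9.81) = 5.028 m
Δp = ρg·h_f = 1025·9.81·5.028 = 50.56 kPa

Δp ≈ 50.6 kPa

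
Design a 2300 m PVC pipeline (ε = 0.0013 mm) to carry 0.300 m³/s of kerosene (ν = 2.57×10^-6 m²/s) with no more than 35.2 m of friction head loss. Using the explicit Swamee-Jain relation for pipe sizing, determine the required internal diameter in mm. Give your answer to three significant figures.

D ≈ 372 mm

Swamee-Jain (Type III): D = 0.66·[ε^1.25·(LQ²/(gh_f))^4.75 + ν·Q^9.4·(L/(gh_f))^5.2]^0.04
LQ²/(gh_f) = 0.5995; L/(gh_f) = 6.661
Term 1 = ε^1.25·(…)^4.75 = 3.86×10^-9; Term 2 = ν·Q^9.4·(…)^5.2 = 5.99×10^-7
D = 0.66·(3.86×10^-9 + 5.99×10^-7)^0.04 = 0.3722 m = 372 mm
Check: V = 2.76 m/s, Re = 3.99×10^5, f = 0.01368, h_f = 32.8 m ≈ 35.2 m ✓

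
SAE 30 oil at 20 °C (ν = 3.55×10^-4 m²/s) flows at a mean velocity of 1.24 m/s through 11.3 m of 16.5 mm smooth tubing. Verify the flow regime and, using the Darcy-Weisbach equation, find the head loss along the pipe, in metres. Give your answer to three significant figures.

h_f ≈ 59.6 m

Re = VD/ν = 1.24·0.01650/3.55×10^-4 = 57.6 → laminar (Re < 2300)
f = 64/Re = 1.110
h_f = f(L/D)V²/(2g) = 1.110·(11.3/0.01650)·1.24²/(2·9.81) = 59.60 m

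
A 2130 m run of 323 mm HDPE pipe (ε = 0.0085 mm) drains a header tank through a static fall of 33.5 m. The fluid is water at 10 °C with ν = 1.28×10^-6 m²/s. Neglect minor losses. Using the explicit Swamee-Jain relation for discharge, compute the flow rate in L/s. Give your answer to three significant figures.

Swamee-Jain (Type II): Q = -0.965·√(gD⁵h_f/L)·ln[ε/(3.7D) + √(3.17ν²L/(gD³h_f))]
√(gD⁵h_f/L) = √(9.81·0.323⁵·33.5/2130) = 0.02329
ε/(3.7D) = 7.11×10^-6; √(3.17ν²L/(gD³h_f)) = 3.16×10^-5
Q = -0.965·0.02329·ln(3.872×10^-5) = 0.2283 m³/s
Check: V = 2.79 m/s, Re = 7.03×10^5, f = 0.01283, h_f = 33.5 m ≈ 33.5 m ✓

Q ≈ 228 L/s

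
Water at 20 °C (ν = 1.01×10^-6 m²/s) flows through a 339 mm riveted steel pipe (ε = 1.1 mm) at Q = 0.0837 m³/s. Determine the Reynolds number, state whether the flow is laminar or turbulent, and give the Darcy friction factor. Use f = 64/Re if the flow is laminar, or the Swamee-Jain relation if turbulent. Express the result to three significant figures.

Re ≈ 3.11×10^5; turbulent; f ≈ 0.0273

V = 4Q/(πD²) = 0.9273 m/s
Re = VD/ν = 0.9273·0.339/1.01×10^-6 = 3.11×10^5
Re > 4000 → turbulent; ε/D = 0.00324
Swamee-Jain: f = 0.02731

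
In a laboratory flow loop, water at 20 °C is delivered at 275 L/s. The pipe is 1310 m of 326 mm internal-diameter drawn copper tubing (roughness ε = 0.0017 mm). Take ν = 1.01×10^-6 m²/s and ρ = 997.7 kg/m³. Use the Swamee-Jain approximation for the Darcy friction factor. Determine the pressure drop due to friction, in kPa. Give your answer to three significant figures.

V = 4Q/(πD²) = 4·0.275/(π·0.326²) = 3.295 m/s
Re = VD/ν = 3.295·0.326/1.01×10^-6 = 1.06×10^6 → turbulent
ε/D = 0.0017/326 = 5.21×10^-6
Swamee-Jain: f = 0.01162
h_f = f(L/D)V²/(2g) = 0.01162·(1310/0.326)·3.295²/(2·9.81) = 25.84 m
Δp = ρg·h_f = 997.7·9.81·25.84 = 252.9 kPa

Δp ≈ 253 kPa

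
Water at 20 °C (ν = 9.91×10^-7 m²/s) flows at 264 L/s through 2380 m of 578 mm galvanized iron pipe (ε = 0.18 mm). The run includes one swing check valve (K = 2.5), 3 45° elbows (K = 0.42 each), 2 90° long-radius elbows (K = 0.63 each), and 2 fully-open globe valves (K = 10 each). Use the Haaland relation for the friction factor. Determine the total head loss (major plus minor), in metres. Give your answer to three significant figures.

H_L ≈ 4.71 m

V = 4Q/(πD²) = 1.006 m/s; V²/2g = 0.05160 m
Re = 5.87×10^5, ε/D = 3.11×10^-4 → f = 0.01609 (Haaland)
Major: h_f = f(L/D)·V²/2g = 0.01609·4118·0.05160 = 3.419 m
Minor: ΣK = 25.0; h_m = ΣK·V²/2g = 1.291 m
Total H_L = 3.419 + 1.291 = 4.710 m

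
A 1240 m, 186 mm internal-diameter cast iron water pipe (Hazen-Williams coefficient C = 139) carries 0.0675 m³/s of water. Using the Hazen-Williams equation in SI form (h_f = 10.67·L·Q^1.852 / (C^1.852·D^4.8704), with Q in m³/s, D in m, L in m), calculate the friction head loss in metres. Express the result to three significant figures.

h_f = 10.67·1240·0.0675^1.852 / (139^1.852·0.186^4.8704) = 34.86 m

h_f ≈ 34.9 m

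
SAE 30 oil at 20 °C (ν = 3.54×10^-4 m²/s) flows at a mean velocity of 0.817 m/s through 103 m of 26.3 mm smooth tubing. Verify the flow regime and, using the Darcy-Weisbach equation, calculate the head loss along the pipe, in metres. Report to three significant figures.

Re = VD/ν = 0.817·0.02630/3.54×10^-4 = 60.7 → laminar (Re < 2300)
f = 64/Re = 1.054
h_f = f(L/D)V²/(2g) = 1.054·(103/0.02630)·0.817²/(2·9.81) = 140.5 m

h_f ≈ 140 m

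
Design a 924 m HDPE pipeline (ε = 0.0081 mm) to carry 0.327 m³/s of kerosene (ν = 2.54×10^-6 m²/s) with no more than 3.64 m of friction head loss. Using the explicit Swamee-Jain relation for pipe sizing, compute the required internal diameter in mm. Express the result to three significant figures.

D ≈ 510 mm

Swamee-Jain (Type III): D = 0.66·[ε^1.25·(LQ²/(gh_f))^4.75 + ν·Q^9.4·(L/(gh_f))^5.2]^0.04
LQ²/(gh_f) = 2.767; L/(gh_f) = 25.88
Term 1 = ε^1.25·(…)^4.75 = 5.43×10^-5; Term 2 = ν·Q^9.4·(…)^5.2 = 0.00154
D = 0.66·(5.43×10^-5 + 0.00154)^0.04 = 0.5101 m = 510 mm
Check: V = 1.60 m/s, Re = 3.21×10^5, f = 0.01438, h_f = 3.40 m ≈ 3.64 m ✓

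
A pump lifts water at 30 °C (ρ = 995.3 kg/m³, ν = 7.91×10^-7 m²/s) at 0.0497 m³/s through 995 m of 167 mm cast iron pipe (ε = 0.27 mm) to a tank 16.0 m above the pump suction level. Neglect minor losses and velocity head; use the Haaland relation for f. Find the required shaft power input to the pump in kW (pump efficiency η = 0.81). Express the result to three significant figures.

V = 4Q/(πD²) = 2.269 m/s; Re = 4.79×10^5; ε/D = 0.00162; f = 0.02258
h_f = f(L/D)V²/2g = 35.31 m
Total head H = z + h_f = 16.0 + 35.31 = 51.31 m
P_hyd = ρgQH = 995.3·9.81·0.0497·51.31 = 24.90 kW
P_shaft = P_hyd/η = 24.90/0.81 = 30.74 kW

P_shaft ≈ 30.7 kW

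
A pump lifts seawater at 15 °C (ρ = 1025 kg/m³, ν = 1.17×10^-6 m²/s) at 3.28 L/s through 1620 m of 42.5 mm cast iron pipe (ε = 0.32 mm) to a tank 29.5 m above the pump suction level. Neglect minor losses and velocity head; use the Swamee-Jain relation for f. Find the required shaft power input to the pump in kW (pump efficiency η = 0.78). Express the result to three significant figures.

V = 4Q/(πD²) = 2.312 m/s; Re = 8.40×10^4; ε/D = 0.00753; f = 0.03564
h_f = f(L/D)V²/2g = 370.2 m
Total head H = z + h_f = 29.5 + 370.2 = 399.7 m
P_hyd = ρgQH = 1025·9.81·0.00328·399.7 = 13.18 kW
P_shaft = P_hyd/η = 13.18/0.78 = 16.90 kW

P_shaft ≈ 16.9 kW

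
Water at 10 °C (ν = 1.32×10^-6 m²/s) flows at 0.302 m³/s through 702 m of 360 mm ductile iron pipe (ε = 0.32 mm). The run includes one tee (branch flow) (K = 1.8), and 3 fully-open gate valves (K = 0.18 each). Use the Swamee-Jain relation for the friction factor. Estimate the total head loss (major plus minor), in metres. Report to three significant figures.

V = 4Q/(πD²) = 2.967 m/s; V²/2g = 0.4487 m
Re = 8.09×10^5, ε/D = 8.89×10^-4 → f = 0.01959 (Swamee-Jain)
Major: h_f = f(L/D)·V²/2g = 0.01959·1950·0.4487 = 17.14 m
Minor: ΣK = 2.34; h_m = ΣK·V²/2g = 1.050 m
Total H_L = 17.14 + 1.050 = 18.19 m

H_L ≈ 18.2 m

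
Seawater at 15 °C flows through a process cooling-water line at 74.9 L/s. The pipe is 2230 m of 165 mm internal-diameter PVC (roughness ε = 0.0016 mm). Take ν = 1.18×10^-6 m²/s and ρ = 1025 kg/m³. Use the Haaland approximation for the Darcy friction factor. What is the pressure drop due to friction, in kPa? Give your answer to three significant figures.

V = 4Q/(πD²) = 4·0.0749/(π·0.165²) = 3.503 m/s
Re = VD/ν = 3.503·0.165/1.18×10^-6 = 4.90×10^5 → turbulent
ε/D = 0.0016/165 = 9.70×10^-6
Haaland: f = 0.01322
h_f = f(L/D)V²/(2g) = 0.01322·(2230/0.165)·3.503²/(2·9.81) = 111.7 m
Δp = ρg·h_f = 1025·9.81·111.7 = 1123 kPa

Δp ≈ 1120 kPa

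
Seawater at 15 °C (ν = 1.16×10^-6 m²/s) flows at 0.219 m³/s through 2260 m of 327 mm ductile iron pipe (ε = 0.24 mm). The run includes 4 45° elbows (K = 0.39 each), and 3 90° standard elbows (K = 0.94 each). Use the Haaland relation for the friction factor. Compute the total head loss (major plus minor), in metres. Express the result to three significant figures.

V = 4Q/(πD²) = 2.608 m/s; V²/2g = 0.3466 m
Re = 7.35×10^5, ε/D = 7.34×10^-4 → f = 0.01872 (Haaland)
Major: h_f = f(L/D)·V²/2g = 0.01872·6911·0.3466 = 44.85 m
Minor: ΣK = 4.38; h_m = ΣK·V²/2g = 1.518 m
Total H_L = 44.85 + 1.518 = 46.36 m

H_L ≈ 46.4 m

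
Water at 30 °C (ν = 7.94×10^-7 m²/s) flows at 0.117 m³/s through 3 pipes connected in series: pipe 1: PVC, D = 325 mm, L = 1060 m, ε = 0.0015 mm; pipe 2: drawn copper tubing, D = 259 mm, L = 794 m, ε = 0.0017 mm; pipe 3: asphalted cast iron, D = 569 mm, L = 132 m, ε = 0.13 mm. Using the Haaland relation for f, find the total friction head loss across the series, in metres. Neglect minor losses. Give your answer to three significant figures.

Pipe 1: V = 1.410 m/s, Re = 5.77×10^5, ε/D = 4.62×10^-6, f = 0.01279, h_1 = f(L/D)V²/2g = 4.229 m
Pipe 2: V = 2.221 m/s, Re = 7.24×10^5, ε/D = 6.56×10^-6, f = 0.01233, h_2 = f(L/D)V²/2g = 9.503 m
Pipe 3: V = 0.4601 m/s, Re = 3.30×10^5, ε/D = 2.28×10^-4, f = 0.01613, h_3 = f(L/D)V²/2g = 0.04037 m
Series → Q common, losses add: H = Σh = 13.77 m

H ≈ 13.8 m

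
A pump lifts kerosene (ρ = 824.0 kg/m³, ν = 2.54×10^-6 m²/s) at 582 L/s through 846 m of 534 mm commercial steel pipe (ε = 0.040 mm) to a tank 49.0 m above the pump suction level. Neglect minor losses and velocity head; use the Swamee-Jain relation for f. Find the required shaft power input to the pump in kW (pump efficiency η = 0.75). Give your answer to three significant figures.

P_shaft ≈ 355 kW

V = 4Q/(πD²) = 2.599 m/s; Re = 5.46×10^5; ε/D = 7.49×10^-5; f = 0.01401
h_f = f(L/D)V²/2g = 7.638 m
Total head H = z + h_f = 49.0 + 7.638 = 56.64 m
P_hyd = ρgQH = 824.0·9.81·0.582·56.64 = 266.5 kW
P_shaft = P_hyd/η = 266.5/0.75 = 355.3 kW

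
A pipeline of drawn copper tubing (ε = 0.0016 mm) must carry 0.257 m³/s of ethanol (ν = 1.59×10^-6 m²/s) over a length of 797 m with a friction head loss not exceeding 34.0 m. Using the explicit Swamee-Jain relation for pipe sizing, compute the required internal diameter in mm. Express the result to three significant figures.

Swamee-Jain (Type III): D = 0.66·[ε^1.25·(LQ²/(gh_f))^4.75 + ν·Q^9.4·(L/(gh_f))^5.2]^0.04
LQ²/(gh_f) = 0.1578; L/(gh_f) = 2.390
Term 1 = ε^1.25·(…)^4.75 = 8.84×10^-12; Term 2 = ν·Q^9.4·(…)^5.2 = 4.19×10^-10
D = 0.66·(8.84×10^-12 + 4.19×10^-10)^0.04 = 0.2785 m = 278 mm
Check: V = 4.22 m/s, Re = 7.39×10^5, f = 0.01234, h_f = 32.1 m ≈ 34.0 m ✓

D ≈ 278 mm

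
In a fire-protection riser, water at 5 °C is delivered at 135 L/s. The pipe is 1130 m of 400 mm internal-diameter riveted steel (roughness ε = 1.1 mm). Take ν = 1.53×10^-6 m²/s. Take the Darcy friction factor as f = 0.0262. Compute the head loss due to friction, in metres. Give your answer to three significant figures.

V = 4Q/(πD²) = 4·0.135/(π·0.400²) = 1.074 m/s
h_f = f(L/D)V²/(2g) = 0.02620·(1130/0.400)·1.074²/(2·9.81) = 4.354 m

h_f ≈ 4.35 m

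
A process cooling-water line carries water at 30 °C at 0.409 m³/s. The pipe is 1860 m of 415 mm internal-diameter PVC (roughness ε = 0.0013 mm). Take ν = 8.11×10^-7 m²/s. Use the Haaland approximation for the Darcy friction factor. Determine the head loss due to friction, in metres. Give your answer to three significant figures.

h_f ≈ 22.7 m

V = 4Q/(πD²) = 4·0.409/(π·0.415²) = 3.024 m/s
Re = VD/ν = 3.024·0.415/8.11×10^-7 = 1.55×10^6 → turbulent
ε/D = 0.0013/415 = 3.13×10^-6
Haaland: f = 0.01085
h_f = f(L/D)V²/(2g) = 0.01085·(1860/0.415)·3.024²/(2·9.81) = 22.66 m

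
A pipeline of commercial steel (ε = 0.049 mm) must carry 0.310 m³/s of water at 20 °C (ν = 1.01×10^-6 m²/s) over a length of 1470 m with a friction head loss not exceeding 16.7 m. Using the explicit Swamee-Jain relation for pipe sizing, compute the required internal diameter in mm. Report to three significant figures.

Swamee-Jain (Type III): D = 0.66·[ε^1.25·(LQ²/(gh_f))^4.75 + ν·Q^9.4·(L/(gh_f))^5.2]^0.04
LQ²/(gh_f) = 0.8623; L/(gh_f) = 8.973
Term 1 = ε^1.25·(…)^4.75 = 2.03×10^-6; Term 2 = ν·Q^9.4·(…)^5.2 = 1.51×10^-6
D = 0.66·(2.03×10^-6 + 1.51×10^-6)^0.04 = 0.3995 m = 399 mm
Check: V = 2.47 m/s, Re = 9.78×10^5, f = 0.01385, h_f = 15.9 m ≈ 16.7 m ✓

D ≈ 399 mm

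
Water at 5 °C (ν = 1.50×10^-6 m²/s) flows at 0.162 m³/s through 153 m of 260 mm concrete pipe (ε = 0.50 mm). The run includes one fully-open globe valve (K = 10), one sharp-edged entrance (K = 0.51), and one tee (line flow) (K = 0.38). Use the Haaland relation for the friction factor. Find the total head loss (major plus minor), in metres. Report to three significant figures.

V = 4Q/(πD²) = 3.051 m/s; V²/2g = 0.4745 m
Re = 5.29×10^5, ε/D = 0.00192 → f = 0.02354 (Haaland)
Major: h_f = f(L/D)·V²/2g = 0.02354·588.5·0.4745 = 6.573 m
Minor: ΣK = 10.9; h_m = ΣK·V²/2g = 5.168 m
Total H_L = 6.573 + 5.168 = 11.74 m

H_L ≈ 11.7 m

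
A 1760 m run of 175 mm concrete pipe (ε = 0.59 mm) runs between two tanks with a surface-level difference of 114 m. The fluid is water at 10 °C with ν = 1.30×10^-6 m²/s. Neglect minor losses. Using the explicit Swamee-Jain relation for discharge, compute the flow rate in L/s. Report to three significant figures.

Swamee-Jain (Type II): Q = -0.965·√(gD⁵h_f/L)·ln[ε/(3.7D) + √(3.17ν²L/(gD³h_f))]
√(gD⁵h_f/L) = √(9.81·0.175⁵·114/1760) = 0.01021
ε/(3.7D) = 9.11×10^-4; √(3.17ν²L/(gD³h_f)) = 3.97×10^-5
Q = -0.965·0.01021·ln(9.509×10^-4) = 0.06857 m³/s
Check: V = 2.85 m/s, Re = 3.84×10^5, f = 0.02750, h_f = 115 m ≈ 114 m ✓

Q ≈ 68.6 L/s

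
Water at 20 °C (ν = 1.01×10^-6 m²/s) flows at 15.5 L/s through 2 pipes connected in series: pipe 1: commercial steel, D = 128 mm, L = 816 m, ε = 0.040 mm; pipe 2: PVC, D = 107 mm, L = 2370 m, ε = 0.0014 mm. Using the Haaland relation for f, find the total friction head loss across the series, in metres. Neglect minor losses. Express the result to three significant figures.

H ≈ 61.7 m

Pipe 1: V = 1.205 m/s, Re = 1.53×10^5, ε/D = 3.13×10^-4, f = 0.01815, h_1 = f(L/D)V²/2g = 8.559 m
Pipe 2: V = 1.724 m/s, Re = 1.83×10^5, ε/D = 1.31×10^-5, f = 0.01585, h_2 = f(L/D)V²/2g = 53.17 m
Series → Q common, losses add: H = Σh = 61.73 m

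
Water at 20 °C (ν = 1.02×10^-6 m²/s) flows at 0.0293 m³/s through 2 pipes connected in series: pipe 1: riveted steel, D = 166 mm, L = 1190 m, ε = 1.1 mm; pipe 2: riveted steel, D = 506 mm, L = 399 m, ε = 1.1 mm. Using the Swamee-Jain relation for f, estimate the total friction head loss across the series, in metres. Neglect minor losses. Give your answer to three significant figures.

Pipe 1: V = 1.354 m/s, Re = 2.20×10^5, ε/D = 0.00663, f = 0.03365, h_1 = f(L/D)V²/2g = 22.53 m
Pipe 2: V = 0.1457 m/s, Re = 7.23×10^4, ε/D = 0.00217, f = 0.02634, h_2 = f(L/D)V²/2g = 0.02248 m
Series → Q common, losses add: H = Σh = 22.55 m

H ≈ 22.6 m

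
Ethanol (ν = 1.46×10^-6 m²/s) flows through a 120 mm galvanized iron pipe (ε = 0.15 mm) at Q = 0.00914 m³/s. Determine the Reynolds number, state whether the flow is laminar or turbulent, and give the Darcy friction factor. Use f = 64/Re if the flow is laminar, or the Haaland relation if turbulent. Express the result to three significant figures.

V = 4Q/(πD²) = 0.8082 m/s
Re = VD/ν = 0.8082·0.120/1.46×10^-6 = 6.64×10^4
Re > 4000 → turbulent; ε/D = 0.00125
Haaland: f = 0.02365

Re ≈ 6.64×10^4; turbulent; f ≈ 0.0237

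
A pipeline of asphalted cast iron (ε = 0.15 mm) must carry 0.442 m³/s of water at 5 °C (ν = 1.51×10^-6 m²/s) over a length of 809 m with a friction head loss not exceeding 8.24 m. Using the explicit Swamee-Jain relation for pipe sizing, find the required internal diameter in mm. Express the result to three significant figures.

Swamee-Jain (Type III): D = 0.66·[ε^1.25·(LQ²/(gh_f))^4.75 + ν·Q^9.4·(L/(gh_f))^5.2]^0.04
LQ²/(gh_f) = 1.955; L/(gh_f) = 10.01
Term 1 = ε^1.25·(…)^4.75 = 4.01×10^-4; Term 2 = ν·Q^9.4·(…)^5.2 = 1.12×10^-4
D = 0.66·(4.01×10^-4 + 1.12×10^-4)^0.04 = 0.4875 m = 487 mm
Check: V = 2.37 m/s, Re = 7.65×10^5, f = 0.01602, h_f = 7.60 m ≈ 8.24 m ✓

D ≈ 487 mm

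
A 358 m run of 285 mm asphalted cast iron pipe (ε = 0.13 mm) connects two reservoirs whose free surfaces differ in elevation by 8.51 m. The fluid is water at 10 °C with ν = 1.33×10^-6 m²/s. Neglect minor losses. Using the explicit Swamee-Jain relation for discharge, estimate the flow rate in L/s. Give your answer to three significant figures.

Swamee-Jain (Type II): Q = -0.965·√(gD⁵h_f/L)·ln[ε/(3.7D) + √(3.17ν²L/(gD³h_f))]
√(gD⁵h_f/L) = √(9.81·0.285⁵·8.51/358) = 0.02094
ε/(3.7D) = 1.23×10^-4; √(3.17ν²L/(gD³h_f)) = 3.22×10^-5
Q = -0.965·0.02094·ln(1.555×10^-4) = 0.1772 m³/s
Check: V = 2.78 m/s, Re = 5.95×10^5, f = 0.01734, h_f = 8.57 m ≈ 8.51 m ✓

Q ≈ 177 L/s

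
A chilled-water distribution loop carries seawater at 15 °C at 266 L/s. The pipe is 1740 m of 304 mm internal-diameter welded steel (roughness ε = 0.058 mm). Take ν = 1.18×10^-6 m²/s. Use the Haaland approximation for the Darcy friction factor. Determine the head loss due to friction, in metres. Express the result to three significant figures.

V = 4Q/(πD²) = 4·0.266/(π·0.304²) = 3.665 m/s
Re = VD/ν = 3.665·0.304/1.18×10^-6 = 9.44×10^5 → turbulent
ε/D = 0.058/304 = 1.91×10^-4
Haaland: f = 0.01454
h_f = f(L/D)V²/(2g) = 0.01454·(1740/0.304)·3.665²/(2·9.81) = 56.97 m

h_f ≈ 57.0 m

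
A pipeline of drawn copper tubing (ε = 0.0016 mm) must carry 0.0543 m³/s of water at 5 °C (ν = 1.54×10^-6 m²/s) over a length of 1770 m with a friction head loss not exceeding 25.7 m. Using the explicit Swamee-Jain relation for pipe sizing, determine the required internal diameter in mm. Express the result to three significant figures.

D ≈ 194 mm

Swamee-Jain (Type III): D = 0.66·[ε^1.25·(LQ²/(gh_f))^4.75 + ν·Q^9.4·(L/(gh_f))^5.2]^0.04
LQ²/(gh_f) = 0.02070; L/(gh_f) = 7.021
Term 1 = ε^1.25·(…)^4.75 = 5.70×10^-16; Term 2 = ν·Q^9.4·(…)^5.2 = 4.96×10^-14
D = 0.66·(5.70×10^-16 + 4.96×10^-14)^0.04 = 0.1939 m = 194 mm
Check: V = 1.84 m/s, Re = 2.32×10^5, f = 0.01518, h_f = 23.9 m ≈ 25.7 m ✓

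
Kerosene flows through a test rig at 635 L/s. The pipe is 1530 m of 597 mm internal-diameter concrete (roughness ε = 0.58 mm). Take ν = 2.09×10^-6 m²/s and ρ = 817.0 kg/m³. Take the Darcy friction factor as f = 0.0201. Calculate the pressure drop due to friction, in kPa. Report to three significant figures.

V = 4Q/(πD²) = 4·0.635/(π·0.597²) = 2.268 m/s
h_f = f(L/D)V²/(2g) = 0.02010·(1530/0.597)·2.268²/(2·9.81) = 13.51 m
Δp = ρg·h_f = 817.0·9.81·13.51 = 108.3 kPa

Δp ≈ 108 kPa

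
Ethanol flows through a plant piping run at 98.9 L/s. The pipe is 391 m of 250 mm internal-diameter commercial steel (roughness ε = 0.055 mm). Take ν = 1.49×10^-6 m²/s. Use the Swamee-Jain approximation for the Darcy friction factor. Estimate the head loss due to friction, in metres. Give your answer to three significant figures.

h_f ≈ 5.26 m

V = 4Q/(πD²) = 4·0.0989/(π·0.250²) = 2.015 m/s
Re = VD/ν = 2.015·0.250/1.49×10^-6 = 3.38×10^5 → turbulent
ε/D = 0.055/250 = 2.20×10^-4
Swamee-Jain: f = 0.01627
h_f = f(L/D)V²/(2g) = 0.01627·(391/0.250)·2.015²/(2·9.81) = 5.263 m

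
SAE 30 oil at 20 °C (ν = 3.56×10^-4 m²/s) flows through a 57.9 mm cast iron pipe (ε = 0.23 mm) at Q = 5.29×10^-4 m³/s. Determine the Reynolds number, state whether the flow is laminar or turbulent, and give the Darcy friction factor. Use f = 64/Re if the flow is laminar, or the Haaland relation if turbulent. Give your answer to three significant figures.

Re ≈ 32.7; laminar; f = 64/Re ≈ 1.96

V = 4Q/(πD²) = 0.2009 m/s
Re = VD/ν = 0.2009·0.0579/3.56×10^-4 = 32.7
Re < 2300 → laminar → f = 64/Re = 1.959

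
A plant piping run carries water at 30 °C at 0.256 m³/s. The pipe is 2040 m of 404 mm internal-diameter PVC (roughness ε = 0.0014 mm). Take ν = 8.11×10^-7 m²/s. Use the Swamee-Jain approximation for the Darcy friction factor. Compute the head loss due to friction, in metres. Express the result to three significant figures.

h_f ≈ 12.0 m

V = 4Q/(πD²) = 4·0.256/(π·0.404²) = 1.997 m/s
Re = VD/ν = 1.997·0.404/8.11×10^-7 = 9.95×10^5 → turbulent
ε/D = 0.0014/404 = 3.47×10^-6
Swamee-Jain: f = 0.01170
h_f = f(L/D)V²/(2g) = 0.01170·(2040/0.404)·1.997²/(2·9.81) = 12.01 m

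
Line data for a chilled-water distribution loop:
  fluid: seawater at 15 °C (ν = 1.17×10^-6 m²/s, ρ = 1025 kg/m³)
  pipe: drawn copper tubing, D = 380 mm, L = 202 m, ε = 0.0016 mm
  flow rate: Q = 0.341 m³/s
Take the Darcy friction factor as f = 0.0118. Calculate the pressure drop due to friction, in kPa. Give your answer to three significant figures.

Δp ≈ 29.1 kPa

V = 4Q/(πD²) = 4·0.341/(π·0.380²) = 3.007 m/s
h_f = f(L/D)V²/(2g) = 0.01180·(202/0.380)·3.007²/(2·9.81) = 2.890 m
Δp = ρg·h_f = 1025·9.81·2.890 = 29.06 kPa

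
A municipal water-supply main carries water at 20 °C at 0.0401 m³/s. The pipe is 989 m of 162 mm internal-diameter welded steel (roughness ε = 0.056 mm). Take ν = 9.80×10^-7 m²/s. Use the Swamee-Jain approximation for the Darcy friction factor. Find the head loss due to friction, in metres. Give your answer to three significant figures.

h_f ≈ 20.3 m

V = 4Q/(πD²) = 4·0.0401/(π·0.162²) = 1.945 m/s
Re = VD/ν = 1.945·0.162/9.80×10^-7 = 3.22×10^5 → turbulent
ε/D = 0.056/162 = 3.46×10^-4
Swamee-Jain: f = 0.01727
h_f = f(L/D)V²/(2g) = 0.01727·(989/0.162)·1.945²/(2·9.81) = 20.34 m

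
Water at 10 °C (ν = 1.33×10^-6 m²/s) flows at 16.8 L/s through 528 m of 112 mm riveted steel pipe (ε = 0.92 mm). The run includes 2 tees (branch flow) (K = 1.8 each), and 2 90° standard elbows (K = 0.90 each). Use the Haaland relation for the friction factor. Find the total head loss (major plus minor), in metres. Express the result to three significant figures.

V = 4Q/(πD²) = 1.705 m/s; V²/2g = 0.1482 m
Re = 1.44×10^5, ε/D = 0.00821 → f = 0.03601 (Haaland)
Major: h_f = f(L/D)·V²/2g = 0.03601·4714·0.1482 = 25.16 m
Minor: ΣK = 5.40; h_m = ΣK·V²/2g = 0.8003 m
Total H_L = 25.16 + 0.8003 = 25.96 m

H_L ≈ 26.0 m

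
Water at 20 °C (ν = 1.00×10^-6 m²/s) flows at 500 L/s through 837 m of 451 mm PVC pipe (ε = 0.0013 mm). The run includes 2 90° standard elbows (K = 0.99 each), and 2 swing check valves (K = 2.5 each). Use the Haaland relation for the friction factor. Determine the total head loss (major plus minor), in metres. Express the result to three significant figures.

H_L ≈ 13.7 m

V = 4Q/(πD²) = 3.130 m/s; V²/2g = 0.4993 m
Re = 1.41×10^6, ε/D = 2.88×10^-6 → f = 0.01100 (Haaland)
Major: h_f = f(L/D)·V²/2g = 0.01100·1856·0.4993 = 10.20 m
Minor: ΣK = 6.98; h_m = ΣK·V²/2g = 3.485 m
Total H_L = 10.20 + 3.485 = 13.68 m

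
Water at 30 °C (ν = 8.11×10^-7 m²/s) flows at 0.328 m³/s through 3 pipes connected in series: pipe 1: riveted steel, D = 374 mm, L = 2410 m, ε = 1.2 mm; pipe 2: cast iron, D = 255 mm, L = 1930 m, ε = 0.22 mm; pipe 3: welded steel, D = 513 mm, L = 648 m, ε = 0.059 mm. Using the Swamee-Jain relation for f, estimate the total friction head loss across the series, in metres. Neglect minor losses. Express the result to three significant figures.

Pipe 1: V = 2.986 m/s, Re = 1.38×10^6, ε/D = 0.00321, f = 0.02681, h_1 = f(L/D)V²/2g = 78.51 m
Pipe 2: V = 6.422 m/s, Re = 2.02×10^6, ε/D = 8.63×10^-4, f = 0.01918, h_2 = f(L/D)V²/2g = 305.2 m
Pipe 3: V = 1.587 m/s, Re = 1.00×10^6, ε/D = 1.15×10^-4, f = 0.01372, h_3 = f(L/D)V²/2g = 2.224 m
Series → Q common, losses add: H = Σh = 385.9 m

H ≈ 386 m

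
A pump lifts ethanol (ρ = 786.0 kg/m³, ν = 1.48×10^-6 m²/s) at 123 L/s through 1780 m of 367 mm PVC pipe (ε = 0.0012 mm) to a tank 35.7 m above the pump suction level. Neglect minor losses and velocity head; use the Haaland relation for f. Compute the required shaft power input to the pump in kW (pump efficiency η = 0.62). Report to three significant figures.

P_shaft ≈ 62.0 kW

V = 4Q/(πD²) = 1.163 m/s; Re = 2.88×10^5; ε/D = 3.27×10^-6; f = 0.01448
h_f = f(L/D)V²/2g = 4.838 m
Total head H = z + h_f = 35.7 + 4.838 = 40.54 m
P_hyd = ρgQH = 786.0·9.81·0.123·40.54 = 38.45 kW
P_shaft = P_hyd/η = 38.45/0.62 = 62.01 kW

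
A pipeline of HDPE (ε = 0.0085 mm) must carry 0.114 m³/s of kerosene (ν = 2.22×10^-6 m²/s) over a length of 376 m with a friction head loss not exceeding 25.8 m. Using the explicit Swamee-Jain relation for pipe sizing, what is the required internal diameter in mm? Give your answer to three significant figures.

D ≈ 189 mm

Swamee-Jain (Type III): D = 0.66·[ε^1.25·(LQ²/(gh_f))^4.75 + ν·Q^9.4·(L/(gh_f))^5.2]^0.04
LQ²/(gh_f) = 0.01931; L/(gh_f) = 1.486
Term 1 = ε^1.25·(…)^4.75 = 3.30×10^-15; Term 2 = ν·Q^9.4·(…)^5.2 = 2.37×10^-14
D = 0.66·(3.30×10^-15 + 2.37×10^-14)^0.04 = 0.1892 m = 189 mm
Check: V = 4.06 m/s, Re = 3.46×10^5, f = 0.01455, h_f = 24.3 m ≈ 25.8 m ✓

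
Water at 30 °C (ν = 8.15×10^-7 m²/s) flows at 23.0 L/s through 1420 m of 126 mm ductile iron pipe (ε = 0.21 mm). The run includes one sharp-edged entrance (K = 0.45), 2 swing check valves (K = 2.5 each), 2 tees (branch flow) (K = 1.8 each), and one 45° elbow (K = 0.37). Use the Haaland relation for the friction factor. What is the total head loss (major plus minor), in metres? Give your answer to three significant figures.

V = 4Q/(πD²) = 1.845 m/s; V²/2g = 0.1734 m
Re = 2.85×10^5, ε/D = 0.00167 → f = 0.02300 (Haaland)
Major: h_f = f(L/D)·V²/2g = 0.02300·11270·0.1734 = 44.95 m
Minor: ΣK = 9.42; h_m = ΣK·V²/2g = 1.634 m
Total H_L = 44.95 + 1.634 = 46.59 m

H_L ≈ 46.6 m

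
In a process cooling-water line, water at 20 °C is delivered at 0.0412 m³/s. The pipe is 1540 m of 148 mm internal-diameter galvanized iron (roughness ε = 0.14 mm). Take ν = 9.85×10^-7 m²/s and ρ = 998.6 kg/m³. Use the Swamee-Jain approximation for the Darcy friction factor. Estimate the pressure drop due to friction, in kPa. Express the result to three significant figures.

V = 4Q/(πD²) = 4·0.0412/(π·0.148²) = 2.395 m/s
Re = VD/ν = 2.395·0.148/9.85×10^-7 = 3.60×10^5 → turbulent
ε/D = 0.14/148 = 9.46×10^-4
Swamee-Jain: f = 0.02036
h_f = f(L/D)V²/(2g) = 0.02036·(1540/0.148)·2.395²/(2·9.81) = 61.92 m
Δp = ρg·h_f = 998.6·9.81·61.92 = 606.6 kPa

Δp ≈ 607 kPa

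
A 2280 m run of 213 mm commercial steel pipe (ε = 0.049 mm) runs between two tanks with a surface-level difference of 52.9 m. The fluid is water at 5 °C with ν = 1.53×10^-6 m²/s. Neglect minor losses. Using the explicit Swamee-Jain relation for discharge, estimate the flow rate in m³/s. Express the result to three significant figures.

Q ≈ 0.0870 m³/s

Swamee-Jain (Type II): Q = -0.965·√(gD⁵h_f/L)·ln[ε/(3.7D) + √(3.17ν²L/(gD³h_f))]
√(gD⁵h_f/L) = √(9.81·0.213⁵·52.9/2280) = 0.009990
ε/(3.7D) = 6.22×10^-5; √(3.17ν²L/(gD³h_f)) = 5.81×10^-5
Q = -0.965·0.009990·ln(1.203×10^-4) = 0.08701 m³/s
Check: V = 2.44 m/s, Re = 3.40×10^5, f = 0.01634, h_f = 53.1 m ≈ 52.9 m ✓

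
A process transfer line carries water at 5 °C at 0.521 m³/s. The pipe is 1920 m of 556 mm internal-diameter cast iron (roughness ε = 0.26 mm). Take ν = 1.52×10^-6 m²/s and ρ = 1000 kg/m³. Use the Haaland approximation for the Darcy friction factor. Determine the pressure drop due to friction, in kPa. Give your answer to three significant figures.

Δp ≈ 136 kPa

V = 4Q/(πD²) = 4·0.521/(π·0.556²) = 2.146 m/s
Re = VD/ν = 2.146·0.556/1.52×10^-6 = 7.85×10^5 → turbulent
ε/D = 0.26/556 = 4.68×10^-4
Haaland: f = 0.01707
h_f = f(L/D)V²/(2g) = 0.01707·(1920/0.556)·2.146²/(2·9.81) = 13.83 m
Δp = ρg·h_f = 1000·9.81·13.83 = 135.7 kPa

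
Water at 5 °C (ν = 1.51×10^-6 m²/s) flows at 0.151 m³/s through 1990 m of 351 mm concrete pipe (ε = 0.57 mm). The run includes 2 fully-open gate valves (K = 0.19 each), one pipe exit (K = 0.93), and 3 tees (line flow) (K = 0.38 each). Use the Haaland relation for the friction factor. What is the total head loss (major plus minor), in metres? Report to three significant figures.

H_L ≈ 16.3 m

V = 4Q/(πD²) = 1.561 m/s; V²/2g = 0.1241 m
Re = 3.63×10^5, ε/D = 0.00162 → f = 0.02273 (Haaland)
Major: h_f = f(L/D)·V²/2g = 0.02273·5670·0.1241 = 15.99 m
Minor: ΣK = 2.45; h_m = ΣK·V²/2g = 0.3041 m
Total H_L = 15.99 + 0.3041 = 16.30 m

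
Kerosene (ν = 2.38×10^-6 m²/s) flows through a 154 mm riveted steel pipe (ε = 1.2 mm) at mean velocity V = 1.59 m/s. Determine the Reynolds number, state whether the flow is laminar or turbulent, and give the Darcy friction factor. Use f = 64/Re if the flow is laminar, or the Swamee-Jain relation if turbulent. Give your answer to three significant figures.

Re ≈ 1.03×10^5; turbulent; f ≈ 0.0358

Re = VD/ν = 1.590·0.154/2.38×10^-6 = 1.03×10^5
Re > 4000 → turbulent; ε/D = 0.00779
Swamee-Jain: f = 0.03583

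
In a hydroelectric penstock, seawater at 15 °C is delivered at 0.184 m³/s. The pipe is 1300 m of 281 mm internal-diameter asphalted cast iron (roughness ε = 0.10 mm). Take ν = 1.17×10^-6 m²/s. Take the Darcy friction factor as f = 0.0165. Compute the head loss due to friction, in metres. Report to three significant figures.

h_f ≈ 34.2 m

V = 4Q/(πD²) = 4·0.184/(π·0.281²) = 2.967 m/s
h_f = f(L/D)V²/(2g) = 0.01650·(1300/0.281)·2.967²/(2·9.81) = 34.25 m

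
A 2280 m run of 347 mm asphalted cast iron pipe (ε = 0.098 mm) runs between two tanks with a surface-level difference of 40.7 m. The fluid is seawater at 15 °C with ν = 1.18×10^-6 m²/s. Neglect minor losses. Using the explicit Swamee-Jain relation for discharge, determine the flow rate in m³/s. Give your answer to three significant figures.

Q ≈ 0.264 m³/s

Swamee-Jain (Type II): Q = -0.965·√(gD⁵h_f/L)·ln[ε/(3.7D) + √(3.17ν²L/(gD³h_f))]
√(gD⁵h_f/L) = √(9.81·0.347⁵·40.7/2280) = 0.02968
ε/(3.7D) = 7.63×10^-5; √(3.17ν²L/(gD³h_f)) = 2.46×10^-5
Q = -0.965·0.02968·ln(1.009×10^-4) = 0.2636 m³/s
Check: V = 2.79 m/s, Re = 8.20×10^5, f = 0.01575, h_f = 41.0 m ≈ 40.7 m ✓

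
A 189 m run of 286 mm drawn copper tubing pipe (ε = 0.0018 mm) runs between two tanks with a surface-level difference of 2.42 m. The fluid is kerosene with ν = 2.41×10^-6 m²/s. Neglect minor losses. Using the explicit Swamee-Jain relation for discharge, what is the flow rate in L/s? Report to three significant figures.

Swamee-Jain (Type II): Q = -0.965·√(gD⁵h_f/L)·ln[ε/(3.7D) + √(3.17ν²L/(gD³h_f))]
√(gD⁵h_f/L) = √(9.81·0.286⁵·2.42/189) = 0.01550
ε/(3.7D) = 1.70×10^-6; √(3.17ν²L/(gD³h_f)) = 7.92×10^-5
Q = -0.965·0.01550·ln(8.086×10^-5) = 0.1410 m³/s
Check: V = 2.19 m/s, Re = 2.60×10^5, f = 0.01483, h_f = 2.41 m ≈ 2.42 m ✓

Q ≈ 141 L/s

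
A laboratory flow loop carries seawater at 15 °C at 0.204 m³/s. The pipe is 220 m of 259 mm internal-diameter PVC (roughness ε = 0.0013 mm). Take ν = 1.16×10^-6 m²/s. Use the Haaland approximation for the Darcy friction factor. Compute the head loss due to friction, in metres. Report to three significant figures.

V = 4Q/(πD²) = 4·0.204/(π·0.259²) = 3.872 m/s
Re = VD/ν = 3.872·0.259/1.16×10^-6 = 8.65×10^5 → turbulent
ε/D = 0.0013/259 = 5.02×10^-6
Haaland: f = 0.01195
h_f = f(L/D)V²/(2g) = 0.01195·(220/0.259)·3.872²/(2·9.81) = 7.758 m

h_f ≈ 7.76 m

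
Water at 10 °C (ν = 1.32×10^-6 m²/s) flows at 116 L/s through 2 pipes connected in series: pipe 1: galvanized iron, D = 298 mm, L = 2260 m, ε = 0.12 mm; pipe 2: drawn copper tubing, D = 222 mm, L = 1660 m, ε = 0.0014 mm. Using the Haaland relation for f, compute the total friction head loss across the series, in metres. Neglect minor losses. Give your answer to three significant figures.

Pipe 1: V = 1.663 m/s, Re = 3.75×10^5, ε/D = 4.03×10^-4, f = 0.01721, h_1 = f(L/D)V²/2g = 18.40 m
Pipe 2: V = 2.997 m/s, Re = 5.04×10^5, ε/D = 6.31×10^-6, f = 0.01311, h_2 = f(L/D)V²/2g = 44.89 m
Series → Q common, losses add: H = Σh = 63.29 m

H ≈ 63.3 m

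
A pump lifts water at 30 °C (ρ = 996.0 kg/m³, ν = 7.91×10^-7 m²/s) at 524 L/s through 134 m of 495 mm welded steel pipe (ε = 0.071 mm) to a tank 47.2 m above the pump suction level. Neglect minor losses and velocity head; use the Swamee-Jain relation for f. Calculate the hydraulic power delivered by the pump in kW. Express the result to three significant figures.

V = 4Q/(πD²) = 2.723 m/s; Re = 1.70×10^6; ε/D = 1.43×10^-4; f = 0.01367
h_f = f(L/D)V²/2g = 1.398 m
Total head H = z + h_f = 47.2 + 1.398 = 48.60 m
P_hyd = ρgQH = 996.0·9.81·0.524·48.60 = 248.8 kW

P_hyd ≈ 249 kW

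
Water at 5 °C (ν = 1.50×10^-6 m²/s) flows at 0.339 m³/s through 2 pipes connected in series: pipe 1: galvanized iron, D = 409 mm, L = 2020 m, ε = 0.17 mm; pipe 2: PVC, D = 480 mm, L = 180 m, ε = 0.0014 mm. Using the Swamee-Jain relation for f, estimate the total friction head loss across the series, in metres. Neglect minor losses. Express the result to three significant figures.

Pipe 1: V = 2.580 m/s, Re = 7.04×10^5, ε/D = 4.16×10^-4, f = 0.01693, h_1 = f(L/D)V²/2g = 28.38 m
Pipe 2: V = 1.873 m/s, Re = 5.99×10^5, ε/D = 2.92×10^-6, f = 0.01273, h_2 = f(L/D)V²/2g = 0.8538 m
Series → Q common, losses add: H = Σh = 29.23 m

H ≈ 29.2 m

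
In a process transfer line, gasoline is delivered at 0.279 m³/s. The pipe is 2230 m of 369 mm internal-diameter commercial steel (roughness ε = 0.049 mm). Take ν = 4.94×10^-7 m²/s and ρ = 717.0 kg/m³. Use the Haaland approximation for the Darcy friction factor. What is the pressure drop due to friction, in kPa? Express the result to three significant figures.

V = 4Q/(πD²) = 4·0.279/(π·0.369²) = 2.609 m/s
Re = VD/ν = 2.609·0.369/4.94×10^-7 = 1.95×10^6 → turbulent
ε/D = 0.049/369 = 1.33×10^-4
Haaland: f = 0.01329
h_f = f(L/D)V²/(2g) = 0.01329·(2230/0.369)·2.609²/(2·9.81) = 27.87 m
Δp = ρg·h_f = 717.0·9.81·27.87 = 196.0 kPa

Δp ≈ 196 kPa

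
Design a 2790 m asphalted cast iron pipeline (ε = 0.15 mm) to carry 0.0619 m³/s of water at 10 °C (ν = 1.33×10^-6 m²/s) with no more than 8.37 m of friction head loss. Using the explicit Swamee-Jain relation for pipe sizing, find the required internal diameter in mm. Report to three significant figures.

Swamee-Jain (Type III): D = 0.66·[ε^1.25·(LQ²/(gh_f))^4.75 + ν·Q^9.4·(L/(gh_f))^5.2]^0.04
LQ²/(gh_f) = 0.1302; L/(gh_f) = 33.98
Term 1 = ε^1.25·(…)^4.75 = 1.03×10^-9; Term 2 = ν·Q^9.4·(…)^5.2 = 5.35×10^-10
D = 0.66·(1.03×10^-9 + 5.35×10^-10)^0.04 = 0.2933 m = 293 mm
Check: V = 0.916 m/s, Re = 2.02×10^5, f = 0.01898, h_f = 7.72 m ≈ 8.37 m ✓

D ≈ 293 mm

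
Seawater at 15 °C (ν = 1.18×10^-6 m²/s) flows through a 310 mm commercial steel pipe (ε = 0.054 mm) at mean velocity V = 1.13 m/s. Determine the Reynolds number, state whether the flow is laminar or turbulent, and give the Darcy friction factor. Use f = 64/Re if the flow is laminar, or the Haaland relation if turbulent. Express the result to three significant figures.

Re = VD/ν = 1.130·0.310/1.18×10^-6 = 2.97×10^5
Re > 4000 → turbulent; ε/D = 1.74×10^-4
Haaland: f = 0.01588

Re ≈ 2.97×10^5; turbulent; f ≈ 0.0159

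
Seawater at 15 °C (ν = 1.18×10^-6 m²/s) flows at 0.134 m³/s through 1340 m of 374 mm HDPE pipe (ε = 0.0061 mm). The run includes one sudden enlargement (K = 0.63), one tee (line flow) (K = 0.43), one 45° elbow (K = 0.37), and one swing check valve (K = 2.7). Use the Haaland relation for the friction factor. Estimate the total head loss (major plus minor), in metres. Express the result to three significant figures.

H_L ≈ 4.07 m

V = 4Q/(πD²) = 1.220 m/s; V²/2g = 0.07583 m
Re = 3.87×10^5, ε/D = 1.63×10^-5 → f = 0.01384 (Haaland)
Major: h_f = f(L/D)·V²/2g = 0.01384·3583·0.07583 = 3.761 m
Minor: ΣK = 4.13; h_m = ΣK·V²/2g = 0.3132 m
Total H_L = 3.761 + 0.3132 = 4.075 m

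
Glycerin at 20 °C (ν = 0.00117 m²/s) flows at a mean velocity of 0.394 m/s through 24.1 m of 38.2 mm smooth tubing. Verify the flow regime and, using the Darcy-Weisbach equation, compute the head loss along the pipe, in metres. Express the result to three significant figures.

h_f ≈ 24.8 m

Re = VD/ν = 0.394·0.03820/0.00117 = 12.9 → laminar (Re < 2300)
f = 64/Re = 4.975
h_f = f(L/D)V²/(2g) = 4.975·(24.1/0.03820)·0.394²/(2·9.81) = 24.83 m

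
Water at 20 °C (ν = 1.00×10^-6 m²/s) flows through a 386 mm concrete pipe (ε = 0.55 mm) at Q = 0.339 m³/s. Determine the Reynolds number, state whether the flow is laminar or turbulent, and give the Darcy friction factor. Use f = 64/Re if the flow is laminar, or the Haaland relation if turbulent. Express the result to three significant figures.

Re ≈ 1.12×10^6; turbulent; f ≈ 0.0217

V = 4Q/(πD²) = 2.897 m/s
Re = VD/ν = 2.897·0.386/1.00×10^-6 = 1.12×10^6
Re > 4000 → turbulent; ε/D = 0.00142
Haaland: f = 0.02167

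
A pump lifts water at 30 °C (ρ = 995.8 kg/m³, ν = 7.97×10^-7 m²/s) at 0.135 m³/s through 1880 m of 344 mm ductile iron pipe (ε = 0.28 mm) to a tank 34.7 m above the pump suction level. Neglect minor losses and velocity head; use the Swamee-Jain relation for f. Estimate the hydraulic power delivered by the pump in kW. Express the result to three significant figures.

P_hyd ≈ 60.8 kW

V = 4Q/(πD²) = 1.453 m/s; Re = 6.27×10^5; ε/D = 8.14×10^-4; f = 0.01936
h_f = f(L/D)V²/2g = 11.38 m
Total head H = z + h_f = 34.7 + 11.38 = 46.08 m
P_hyd = ρgQH = 995.8·9.81·0.135·46.08 = 60.76 kW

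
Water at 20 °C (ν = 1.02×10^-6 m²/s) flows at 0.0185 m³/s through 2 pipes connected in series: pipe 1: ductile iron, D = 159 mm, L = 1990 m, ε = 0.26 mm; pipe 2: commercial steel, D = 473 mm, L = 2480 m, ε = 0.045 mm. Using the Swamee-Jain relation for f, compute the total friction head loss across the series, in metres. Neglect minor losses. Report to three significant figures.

Pipe 1: V = 0.9317 m/s, Re = 1.45×10^5, ε/D = 0.00164, f = 0.02377, h_1 = f(L/D)V²/2g = 13.16 m
Pipe 2: V = 0.1053 m/s, Re = 4.88×10^4, ε/D = 9.51×10^-5, f = 0.02125, h_2 = f(L/D)V²/2g = 0.06296 m
Series → Q common, losses add: H = Σh = 13.23 m

H ≈ 13.2 m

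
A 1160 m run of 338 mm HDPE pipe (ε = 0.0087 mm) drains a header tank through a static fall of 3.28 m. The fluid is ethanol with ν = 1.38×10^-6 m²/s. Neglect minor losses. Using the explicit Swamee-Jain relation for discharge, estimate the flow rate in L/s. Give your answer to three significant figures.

Swamee-Jain (Type II): Q = -0.965·√(gD⁵h_f/L)·ln[ε/(3.7D) + √(3.17ν²L/(gD³h_f))]
√(gD⁵h_f/L) = √(9.81·0.338⁵·3.28/1160) = 0.01106
ε/(3.7D) = 6.96×10^-6; √(3.17ν²L/(gD³h_f)) = 7.51×10^-5
Q = -0.965·0.01106·ln(8.203×10^-5) = 0.1004 m³/s
Check: V = 1.12 m/s, Re = 2.74×10^5, f = 0.01490, h_f = 3.27 m ≈ 3.28 m ✓

Q ≈ 100 L/s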